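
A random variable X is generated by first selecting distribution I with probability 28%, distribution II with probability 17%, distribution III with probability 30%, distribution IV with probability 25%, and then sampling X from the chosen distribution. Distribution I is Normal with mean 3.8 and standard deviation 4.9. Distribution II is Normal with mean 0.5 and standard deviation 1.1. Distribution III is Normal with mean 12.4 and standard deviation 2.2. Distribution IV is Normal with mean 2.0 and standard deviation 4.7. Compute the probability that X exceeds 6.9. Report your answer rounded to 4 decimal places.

0.4091

Conditional on each component, P(X > 6.9): I: 0.26348; II: 2.97456e-09; III: 0.99379; IV: 0.148578.
By total probability, P(X > 6.9) = 0.28·0.26348 + 0.17·2.97456e-09 + 0.3·0.99379 + 0.25·0.148578 = 0.409056.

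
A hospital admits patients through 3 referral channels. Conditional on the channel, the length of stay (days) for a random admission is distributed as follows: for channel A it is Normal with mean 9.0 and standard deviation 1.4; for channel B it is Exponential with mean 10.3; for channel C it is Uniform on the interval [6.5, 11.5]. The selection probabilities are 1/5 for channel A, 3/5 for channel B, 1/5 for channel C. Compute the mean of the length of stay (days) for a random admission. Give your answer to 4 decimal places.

Component means — A: 9; B: 10.3; C: 9.
E[X] = 0.2·9 + 0.6·10.3 + 0.2·9 = 9.78.

9.7800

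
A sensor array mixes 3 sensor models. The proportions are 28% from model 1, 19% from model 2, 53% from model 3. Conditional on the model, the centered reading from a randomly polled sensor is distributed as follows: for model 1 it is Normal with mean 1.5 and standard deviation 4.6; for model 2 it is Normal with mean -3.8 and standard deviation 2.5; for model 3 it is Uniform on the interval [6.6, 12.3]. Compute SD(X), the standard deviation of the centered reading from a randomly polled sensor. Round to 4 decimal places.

6.0910

Per component, 1: μ=1.5, E[X²]=23.41; 2: μ=-3.8, E[X²]=20.69; 3: μ=9.45, E[X²]=92.01.
E[X] = 0.28·1.5 + 0.19·-3.8 + 0.53·9.45 = 4.7065.
E[X²] = 0.28·23.41 + 0.19·20.69 + 0.53·92.01 = 59.2512.
Var(X) = E[X²] − (E[X])² = 59.2512 − 22.1511 = 37.1001.
SD(X) = √37.1001 = 6.09098.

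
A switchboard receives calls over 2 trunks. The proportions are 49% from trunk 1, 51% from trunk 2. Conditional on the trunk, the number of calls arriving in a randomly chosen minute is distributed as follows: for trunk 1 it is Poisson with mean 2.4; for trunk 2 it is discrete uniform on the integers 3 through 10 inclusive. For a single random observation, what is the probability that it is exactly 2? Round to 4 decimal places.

0.1280

Conditional on each trunk, P(X = 2): 1: 0.261268; 2: 0.
By total probability, P(X = 2) = 0.49·0.261268 + 0.51·0 = 0.128021.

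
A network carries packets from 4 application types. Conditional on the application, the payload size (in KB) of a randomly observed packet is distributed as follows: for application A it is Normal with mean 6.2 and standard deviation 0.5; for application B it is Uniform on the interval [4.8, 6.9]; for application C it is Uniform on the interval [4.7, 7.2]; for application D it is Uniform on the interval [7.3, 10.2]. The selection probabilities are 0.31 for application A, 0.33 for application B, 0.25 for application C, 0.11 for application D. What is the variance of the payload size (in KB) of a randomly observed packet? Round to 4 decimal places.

Per component, A: μ=6.2, E[X²]=38.69; B: μ=5.85, E[X²]=34.59; C: μ=5.95, E[X²]=35.9233; D: μ=8.75, E[X²]=77.2633.
E[X] = 0.31·6.2 + 0.33·5.85 + 0.25·5.95 + 0.11·8.75 = 6.3025.
E[X²] = 0.31·38.69 + 0.33·34.59 + 0.25·35.9233 + 0.11·77.2633 = 40.8884.
Var(X) = E[X²] − (E[X])² = 40.8884 − 39.7215 = 1.16689.

1.1669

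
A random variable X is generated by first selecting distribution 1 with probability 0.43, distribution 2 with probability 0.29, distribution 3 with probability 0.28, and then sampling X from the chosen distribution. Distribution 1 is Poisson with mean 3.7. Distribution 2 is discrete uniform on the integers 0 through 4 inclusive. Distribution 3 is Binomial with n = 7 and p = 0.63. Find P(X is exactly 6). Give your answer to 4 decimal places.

Conditional on each component, P(X = 6): 1: 0.0881025; 2: 0; 3: 0.161936.
By total probability, P(X = 6) = 0.43·0.0881025 + 0.29·0 + 0.28·0.161936 = 0.0832261.

0.0832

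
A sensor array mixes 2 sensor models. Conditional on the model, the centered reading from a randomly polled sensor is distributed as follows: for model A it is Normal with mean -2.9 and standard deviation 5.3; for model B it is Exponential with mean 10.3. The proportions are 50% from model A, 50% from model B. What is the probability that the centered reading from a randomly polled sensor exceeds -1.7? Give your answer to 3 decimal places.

Conditional on each model, P(X > -1.7): A: 0.410439; B: 1.
By total probability, P(X > -1.7) = 0.5·0.410439 + 0.5·1 = 0.70522.

0.705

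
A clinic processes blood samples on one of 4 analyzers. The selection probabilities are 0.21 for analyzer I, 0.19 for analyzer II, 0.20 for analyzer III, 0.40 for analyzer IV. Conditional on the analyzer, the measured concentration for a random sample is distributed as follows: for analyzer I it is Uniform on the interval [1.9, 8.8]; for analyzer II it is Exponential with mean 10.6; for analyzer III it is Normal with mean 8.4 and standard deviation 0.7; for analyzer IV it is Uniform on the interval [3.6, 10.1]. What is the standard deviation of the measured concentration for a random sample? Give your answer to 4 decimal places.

Per component, I: μ=5.35, E[X²]=32.59; II: μ=10.6, E[X²]=224.72; III: μ=8.4, E[X²]=71.05; IV: μ=6.85, E[X²]=50.4433.
E[X] = 0.21·5.35 + 0.19·10.6 + 0.2·8.4 + 0.4·6.85 = 7.5575.
E[X²] = 0.21·32.59 + 0.19·224.72 + 0.2·71.05 + 0.4·50.4433 = 83.928.
Var(X) = E[X²] − (E[X])² = 83.928 − 57.1158 = 26.8122.
SD(X) = √26.8122 = 5.17805.

5.1781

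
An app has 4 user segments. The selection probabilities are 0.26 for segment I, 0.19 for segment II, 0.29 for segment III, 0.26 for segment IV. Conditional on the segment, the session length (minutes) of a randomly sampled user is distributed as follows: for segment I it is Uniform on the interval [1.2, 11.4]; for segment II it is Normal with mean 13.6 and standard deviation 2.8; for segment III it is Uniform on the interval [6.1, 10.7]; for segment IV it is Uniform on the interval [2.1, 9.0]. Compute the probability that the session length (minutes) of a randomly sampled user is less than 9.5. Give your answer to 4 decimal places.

Conditional on each segment, P(X < 9.5): I: 0.813725; II: 0.0715579; III: 0.73913; IV: 1.
By total probability, P(X < 9.5) = 0.26·0.813725 + 0.19·0.0715579 + 0.29·0.73913 + 0.26·1 = 0.699512.

0.6995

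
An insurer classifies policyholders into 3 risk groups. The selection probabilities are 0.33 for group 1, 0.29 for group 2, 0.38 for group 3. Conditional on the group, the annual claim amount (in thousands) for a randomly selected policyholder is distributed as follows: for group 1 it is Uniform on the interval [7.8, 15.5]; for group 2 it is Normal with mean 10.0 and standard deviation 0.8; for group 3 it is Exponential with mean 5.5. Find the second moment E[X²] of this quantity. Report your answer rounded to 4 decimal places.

98.5945

For each component E[X²] = Var + (mean)², giving 1: 140.663; 2: 100.64; 3: 60.5.
Overall E[X²] = 0.33·140.663 + 0.29·100.64 + 0.38·60.5 = 98.5945.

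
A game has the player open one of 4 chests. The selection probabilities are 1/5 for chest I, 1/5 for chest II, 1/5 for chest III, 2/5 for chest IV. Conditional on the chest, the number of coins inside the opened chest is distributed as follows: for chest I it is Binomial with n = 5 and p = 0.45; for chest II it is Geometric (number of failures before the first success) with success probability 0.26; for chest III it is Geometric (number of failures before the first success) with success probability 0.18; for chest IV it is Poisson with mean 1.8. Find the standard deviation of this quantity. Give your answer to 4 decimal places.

Per component, I: μ=2.25, E[X²]=6.3; II: μ=2.84615, E[X²]=19.0473; III: μ=4.55556, E[X²]=46.0617; IV: μ=1.8, E[X²]=5.04.
E[X] = 0.2·2.25 + 0.2·2.84615 + 0.2·4.55556 + 0.4·1.8 = 2.65034.
E[X²] = 0.2·6.3 + 0.2·19.0473 + 0.2·46.0617 + 0.4·5.04 = 16.2978.
Var(X) = E[X²] − (E[X])² = 16.2978 − 7.02431 = 9.2735.
SD(X) = √9.2735 = 3.04524.

3.0452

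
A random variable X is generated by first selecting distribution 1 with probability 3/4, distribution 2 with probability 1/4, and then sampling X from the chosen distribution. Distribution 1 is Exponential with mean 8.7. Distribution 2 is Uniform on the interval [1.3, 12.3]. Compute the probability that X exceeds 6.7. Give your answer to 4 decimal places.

0.4745

Conditional on each component, P(X > 6.7): 1: 0.46296; 2: 0.509091.
By total probability, P(X > 6.7) = 0.75·0.46296 + 0.25·0.509091 = 0.474493.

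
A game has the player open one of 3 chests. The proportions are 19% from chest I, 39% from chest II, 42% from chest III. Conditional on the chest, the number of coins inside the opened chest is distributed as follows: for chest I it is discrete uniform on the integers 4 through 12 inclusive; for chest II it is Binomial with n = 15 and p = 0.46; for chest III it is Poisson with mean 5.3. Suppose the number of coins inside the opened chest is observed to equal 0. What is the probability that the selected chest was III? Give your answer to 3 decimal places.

0.982

Likelihoods P(X=0 | ·): I: 0; II: 9.68069e-05; III: 0.00499159.
Posterior ∝ prior × likelihood. Numerator for III: 0.42·0.00499159 = 0.00209647.
Normalizing constant: 0.19·0 + 0.39·9.68069e-05 + 0.42·0.00499159 = 0.00213422.
P(III | observation) = 0.00209647 / 0.00213422 = 0.98231.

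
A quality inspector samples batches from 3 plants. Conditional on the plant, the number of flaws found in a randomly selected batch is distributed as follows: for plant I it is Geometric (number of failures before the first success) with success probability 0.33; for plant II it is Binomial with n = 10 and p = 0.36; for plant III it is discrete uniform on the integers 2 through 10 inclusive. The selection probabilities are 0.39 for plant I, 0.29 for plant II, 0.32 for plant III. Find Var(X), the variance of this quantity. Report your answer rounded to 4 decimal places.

Per component, I: μ=2.0303, E[X²]=10.2746; II: μ=3.6, E[X²]=15.264; III: μ=6, E[X²]=42.6667.
E[X] = 0.39·2.0303 + 0.29·3.6 + 0.32·6 = 3.75582.
E[X²] = 0.39·10.2746 + 0.29·15.264 + 0.32·42.6667 = 22.087.
Var(X) = E[X²] − (E[X])² = 22.087 − 14.1062 = 7.9808.

7.9808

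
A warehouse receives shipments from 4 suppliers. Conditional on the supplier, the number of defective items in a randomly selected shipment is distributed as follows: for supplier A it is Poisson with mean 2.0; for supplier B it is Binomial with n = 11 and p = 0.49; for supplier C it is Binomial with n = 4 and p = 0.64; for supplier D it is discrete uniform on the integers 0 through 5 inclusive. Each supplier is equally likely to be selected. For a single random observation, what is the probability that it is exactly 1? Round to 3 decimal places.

0.141

Conditional on each supplier, P(X = 1): A: 0.270671; B: 0.00641639; C: 0.119439; D: 0.166667.
By total probability, P(X = 1) = 0.25·0.270671 + 0.25·0.00641639 + 0.25·0.119439 + 0.25·0.166667 = 0.140798.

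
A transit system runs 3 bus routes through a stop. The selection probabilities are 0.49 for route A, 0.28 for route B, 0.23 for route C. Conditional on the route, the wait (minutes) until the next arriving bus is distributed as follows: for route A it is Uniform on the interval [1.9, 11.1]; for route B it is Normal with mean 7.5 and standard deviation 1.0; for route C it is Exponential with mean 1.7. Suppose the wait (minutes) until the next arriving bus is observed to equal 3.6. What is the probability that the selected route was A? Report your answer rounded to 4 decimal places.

Likelihoods f(3.6 | ·): A: 0.108696; B: 0.000198655; C: 0.0707732.
Posterior ∝ prior × likelihood. Numerator for A: 0.49·0.108696 = 0.0532609.
Normalizing constant: 0.49·0.108696 + 0.28·0.000198655 + 0.23·0.0707732 = 0.0695943.
P(A | observation) = 0.0532609 / 0.0695943 = 0.765305.

0.7653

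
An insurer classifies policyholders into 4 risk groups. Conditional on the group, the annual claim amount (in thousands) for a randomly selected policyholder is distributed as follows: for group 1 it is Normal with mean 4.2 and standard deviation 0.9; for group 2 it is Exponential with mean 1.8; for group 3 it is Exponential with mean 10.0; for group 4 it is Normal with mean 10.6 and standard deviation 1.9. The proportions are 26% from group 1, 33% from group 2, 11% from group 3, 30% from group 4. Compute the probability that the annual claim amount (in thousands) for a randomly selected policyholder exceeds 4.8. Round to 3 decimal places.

0.456

Conditional on each group, P(X > 4.8): 1: 0.252493; 2: 0.0694835; 3: 0.618783; 4: 0.998866.
By total probability, P(X > 4.8) = 0.26·0.252493 + 0.33·0.0694835 + 0.11·0.618783 + 0.3·0.998866 = 0.456304.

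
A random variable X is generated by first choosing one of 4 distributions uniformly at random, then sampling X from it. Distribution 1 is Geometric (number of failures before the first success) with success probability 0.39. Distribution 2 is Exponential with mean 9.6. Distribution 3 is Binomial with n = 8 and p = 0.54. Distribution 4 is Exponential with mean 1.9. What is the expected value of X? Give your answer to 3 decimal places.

4.346

Component means — 1: 1.5641; 2: 9.6; 3: 4.32; 4: 1.9.
E[X] = 0.25·1.5641 + 0.25·9.6 + 0.25·4.32 + 0.25·1.9 = 4.34603.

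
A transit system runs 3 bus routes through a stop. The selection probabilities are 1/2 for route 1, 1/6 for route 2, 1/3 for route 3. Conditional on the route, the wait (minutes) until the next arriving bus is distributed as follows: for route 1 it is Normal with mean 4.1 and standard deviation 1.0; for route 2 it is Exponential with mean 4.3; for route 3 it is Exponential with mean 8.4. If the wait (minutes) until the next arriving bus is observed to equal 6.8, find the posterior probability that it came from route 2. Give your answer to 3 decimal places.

0.258

Likelihoods f(6.8 | ·): 1: 0.0104209; 2: 0.0478344; 3: 0.0529845.
Posterior ∝ prior × likelihood. Numerator for 2: 0.166667·0.0478344 = 0.0079724.
Normalizing constant: 0.5·0.0104209 + 0.166667·0.0478344 + 0.333333·0.0529845 = 0.0308444.
P(2 | observation) = 0.0079724 / 0.0308444 = 0.258472.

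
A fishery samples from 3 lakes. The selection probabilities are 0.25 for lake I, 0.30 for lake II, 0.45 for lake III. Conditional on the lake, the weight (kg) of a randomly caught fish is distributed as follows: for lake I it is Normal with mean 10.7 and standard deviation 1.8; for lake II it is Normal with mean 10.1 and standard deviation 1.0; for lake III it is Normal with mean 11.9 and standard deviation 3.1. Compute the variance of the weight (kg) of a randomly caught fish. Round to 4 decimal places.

Per component, I: μ=10.7, E[X²]=117.73; II: μ=10.1, E[X²]=103.01; III: μ=11.9, E[X²]=151.22.
E[X] = 0.25·10.7 + 0.3·10.1 + 0.45·11.9 = 11.06.
E[X²] = 0.25·117.73 + 0.3·103.01 + 0.45·151.22 = 128.385.
Var(X) = E[X²] − (E[X])² = 128.385 − 122.324 = 6.0609.

6.0609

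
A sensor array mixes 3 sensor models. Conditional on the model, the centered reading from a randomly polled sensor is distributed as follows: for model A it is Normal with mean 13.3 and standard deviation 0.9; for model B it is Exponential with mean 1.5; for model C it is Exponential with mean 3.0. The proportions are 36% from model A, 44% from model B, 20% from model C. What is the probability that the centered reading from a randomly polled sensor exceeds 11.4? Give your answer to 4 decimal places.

Conditional on each model, P(X > 11.4): A: 0.982619; B: 0.000500451; C: 0.0223708.
By total probability, P(X > 11.4) = 0.36·0.982619 + 0.44·0.000500451 + 0.2·0.0223708 = 0.358437.

0.3584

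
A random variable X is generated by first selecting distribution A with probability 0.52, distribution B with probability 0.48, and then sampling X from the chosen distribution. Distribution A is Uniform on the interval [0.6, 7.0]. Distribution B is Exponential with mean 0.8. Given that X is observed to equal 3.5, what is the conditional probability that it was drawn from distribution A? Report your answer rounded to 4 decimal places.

0.9149

Likelihoods f(3.5 | ·): A: 0.15625; B: 0.0157352.
Posterior ∝ prior × likelihood. Numerator for A: 0.52·0.15625 = 0.08125.
Normalizing constant: 0.52·0.15625 + 0.48·0.0157352 = 0.0888029.
P(A | observation) = 0.08125 / 0.0888029 = 0.914948.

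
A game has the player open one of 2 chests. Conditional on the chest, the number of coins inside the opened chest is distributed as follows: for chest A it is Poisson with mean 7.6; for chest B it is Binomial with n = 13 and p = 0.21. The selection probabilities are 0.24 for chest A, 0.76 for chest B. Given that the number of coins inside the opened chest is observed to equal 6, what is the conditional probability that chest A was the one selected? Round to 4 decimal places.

0.5994

Likelihoods P(X=6 | ·): A: 0.13394; B: 0.0282633.
Posterior ∝ prior × likelihood. Numerator for A: 0.24·0.13394 = 0.0321457.
Normalizing constant: 0.24·0.13394 + 0.76·0.0282633 = 0.0536258.
P(A | observation) = 0.0321457 / 0.0536258 = 0.599444.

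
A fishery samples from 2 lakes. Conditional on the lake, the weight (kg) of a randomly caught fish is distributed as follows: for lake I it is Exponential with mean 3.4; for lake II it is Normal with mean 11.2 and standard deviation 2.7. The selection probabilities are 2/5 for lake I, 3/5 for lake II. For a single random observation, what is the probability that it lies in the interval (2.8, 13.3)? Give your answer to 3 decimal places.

Conditional on each lake, P(2.8 < X < 13.3): I: 0.418875; II: 0.780718.
By total probability, P(2.8 < X < 13.3) = 0.4·0.418875 + 0.6·0.780718 = 0.635981.

0.636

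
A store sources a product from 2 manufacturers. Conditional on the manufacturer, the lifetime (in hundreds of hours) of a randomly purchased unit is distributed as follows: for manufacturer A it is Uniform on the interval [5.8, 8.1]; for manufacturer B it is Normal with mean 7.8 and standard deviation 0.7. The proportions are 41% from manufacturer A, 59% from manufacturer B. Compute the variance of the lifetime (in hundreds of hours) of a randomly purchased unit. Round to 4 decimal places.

0.6446

Per component, A: μ=6.95, E[X²]=48.7433; B: μ=7.8, E[X²]=61.33.
E[X] = 0.41·6.95 + 0.59·7.8 = 7.4515.
E[X²] = 0.41·48.7433 + 0.59·61.33 = 56.1695.
Var(X) = E[X²] − (E[X])² = 56.1695 − 55.5249 = 0.644614.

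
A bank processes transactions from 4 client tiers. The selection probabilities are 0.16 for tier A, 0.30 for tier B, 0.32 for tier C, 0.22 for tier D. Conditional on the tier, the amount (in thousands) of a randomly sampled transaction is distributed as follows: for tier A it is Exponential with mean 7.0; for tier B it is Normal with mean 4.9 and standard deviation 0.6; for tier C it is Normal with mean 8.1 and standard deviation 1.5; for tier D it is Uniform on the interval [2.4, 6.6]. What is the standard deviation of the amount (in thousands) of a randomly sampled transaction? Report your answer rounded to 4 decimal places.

Per component, A: μ=7, E[X²]=98; B: μ=4.9, E[X²]=24.37; C: μ=8.1, E[X²]=67.86; D: μ=4.5, E[X²]=21.72.
E[X] = 0.16·7 + 0.3·4.9 + 0.32·8.1 + 0.22·4.5 = 6.172.
E[X²] = 0.16·98 + 0.3·24.37 + 0.32·67.86 + 0.22·21.72 = 49.4846.
Var(X) = E[X²] − (E[X])² = 49.4846 − 38.0936 = 11.391.
SD(X) = √11.391 = 3.37506.

3.3751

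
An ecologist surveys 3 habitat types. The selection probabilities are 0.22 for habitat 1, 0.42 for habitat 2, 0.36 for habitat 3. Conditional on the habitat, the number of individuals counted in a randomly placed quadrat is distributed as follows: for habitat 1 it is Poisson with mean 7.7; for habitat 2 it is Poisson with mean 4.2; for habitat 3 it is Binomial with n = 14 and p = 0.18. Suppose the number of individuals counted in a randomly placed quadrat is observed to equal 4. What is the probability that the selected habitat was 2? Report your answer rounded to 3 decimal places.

0.551

Likelihoods P(X=4 | ·): 1: 0.0663261; 2: 0.194424; 3: 0.144432.
Posterior ∝ prior × likelihood. Numerator for 2: 0.42·0.194424 = 0.0816579.
Normalizing constant: 0.22·0.0663261 + 0.42·0.194424 + 0.36·0.144432 = 0.148245.
P(2 | observation) = 0.0816579 / 0.148245 = 0.550831.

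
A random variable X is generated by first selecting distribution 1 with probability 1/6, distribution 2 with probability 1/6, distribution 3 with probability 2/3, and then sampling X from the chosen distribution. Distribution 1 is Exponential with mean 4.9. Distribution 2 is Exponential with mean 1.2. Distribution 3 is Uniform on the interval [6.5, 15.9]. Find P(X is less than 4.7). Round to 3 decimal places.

0.266

Conditional on each component, P(X < 4.7): 1: 0.616794; 2: 0.980093; 3: 0.
By total probability, P(X < 4.7) = 0.166667·0.616794 + 0.166667·0.980093 + 0.666667·0 = 0.266148.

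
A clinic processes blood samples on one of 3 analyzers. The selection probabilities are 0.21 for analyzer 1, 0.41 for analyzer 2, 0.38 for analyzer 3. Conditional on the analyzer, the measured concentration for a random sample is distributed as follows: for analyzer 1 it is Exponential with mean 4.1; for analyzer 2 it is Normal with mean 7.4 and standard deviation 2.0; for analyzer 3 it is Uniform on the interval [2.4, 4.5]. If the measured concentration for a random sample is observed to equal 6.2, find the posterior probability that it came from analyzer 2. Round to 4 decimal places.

0.8582

Likelihoods f(6.2 | ·): 1: 0.0537623; 2: 0.166612; 3: 0.
Posterior ∝ prior × likelihood. Numerator for 2: 0.41·0.166612 = 0.068311.
Normalizing constant: 0.21·0.0537623 + 0.41·0.166612 + 0.38·0 = 0.0796011.
P(2 | observation) = 0.068311 / 0.0796011 = 0.858167.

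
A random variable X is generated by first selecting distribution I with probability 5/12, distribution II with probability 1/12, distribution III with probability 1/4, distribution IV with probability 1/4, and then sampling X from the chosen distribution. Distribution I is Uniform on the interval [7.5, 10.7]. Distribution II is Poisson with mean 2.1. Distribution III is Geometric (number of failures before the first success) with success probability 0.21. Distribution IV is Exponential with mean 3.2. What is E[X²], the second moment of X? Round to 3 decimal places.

48.539

For each component E[X²] = Var + (mean)², giving I: 83.6633; II: 6.51; III: 32.0658; IV: 20.48.
Overall E[X²] = 0.416667·83.6633 + 0.0833333·6.51 + 0.25·32.0658 + 0.25·20.48 = 48.5387.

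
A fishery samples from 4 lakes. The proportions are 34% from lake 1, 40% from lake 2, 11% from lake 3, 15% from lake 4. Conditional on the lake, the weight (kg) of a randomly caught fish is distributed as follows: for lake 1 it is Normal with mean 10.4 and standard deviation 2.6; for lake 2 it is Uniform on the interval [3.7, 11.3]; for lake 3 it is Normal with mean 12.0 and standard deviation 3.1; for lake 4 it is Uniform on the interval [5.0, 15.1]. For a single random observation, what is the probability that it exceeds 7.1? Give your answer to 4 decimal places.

Conditional on each lake, P(X > 7.1): 1: 0.897821; 2: 0.552632; 3: 0.94302; 4: 0.792079.
By total probability, P(X > 7.1) = 0.34·0.897821 + 0.4·0.552632 + 0.11·0.94302 + 0.15·0.792079 = 0.748856.

0.7489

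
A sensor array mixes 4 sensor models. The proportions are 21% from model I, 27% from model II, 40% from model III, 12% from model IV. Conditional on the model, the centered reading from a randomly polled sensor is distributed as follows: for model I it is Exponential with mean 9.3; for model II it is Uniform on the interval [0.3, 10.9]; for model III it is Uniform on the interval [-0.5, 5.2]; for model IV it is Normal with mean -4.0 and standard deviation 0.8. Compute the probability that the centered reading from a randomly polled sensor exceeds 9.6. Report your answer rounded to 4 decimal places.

Conditional on each model, P(X > 9.6): I: 0.356202; II: 0.122642; III: 0; IV: 0.
By total probability, P(X > 9.6) = 0.21·0.356202 + 0.27·0.122642 + 0.4·0 + 0.12·0 = 0.107916.

0.1079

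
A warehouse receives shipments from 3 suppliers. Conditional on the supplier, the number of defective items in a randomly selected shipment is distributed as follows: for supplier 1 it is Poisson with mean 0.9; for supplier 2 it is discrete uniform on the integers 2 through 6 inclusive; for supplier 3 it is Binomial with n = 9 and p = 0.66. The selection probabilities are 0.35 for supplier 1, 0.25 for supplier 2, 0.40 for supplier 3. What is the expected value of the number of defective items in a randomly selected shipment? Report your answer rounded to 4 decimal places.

3.6910

Component means — 1: 0.9; 2: 4; 3: 5.94.
E[X] = 0.35·0.9 + 0.25·4 + 0.4·5.94 = 3.691.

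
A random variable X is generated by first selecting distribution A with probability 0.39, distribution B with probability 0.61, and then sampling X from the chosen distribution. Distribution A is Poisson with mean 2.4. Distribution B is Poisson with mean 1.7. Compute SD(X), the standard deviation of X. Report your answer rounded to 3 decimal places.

1.446

Per component, A: μ=2.4, E[X²]=8.16; B: μ=1.7, E[X²]=4.59.
E[X] = 0.39·2.4 + 0.61·1.7 = 1.973.
E[X²] = 0.39·8.16 + 0.61·4.59 = 5.9823.
Var(X) = E[X²] − (E[X])² = 5.9823 − 3.89273 = 2.08957.
SD(X) = √2.08957 = 1.44553.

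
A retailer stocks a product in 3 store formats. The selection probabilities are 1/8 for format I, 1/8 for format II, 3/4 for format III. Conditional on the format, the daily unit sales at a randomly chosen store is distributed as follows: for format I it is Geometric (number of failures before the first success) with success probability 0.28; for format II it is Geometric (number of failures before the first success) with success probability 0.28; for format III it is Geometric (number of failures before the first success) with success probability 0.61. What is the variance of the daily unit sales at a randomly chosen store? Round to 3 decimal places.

3.782

Per component, I: μ=2.57143, E[X²]=15.7959; II: μ=2.57143, E[X²]=15.7959; III: μ=0.639344, E[X²]=1.45687.
E[X] = 0.125·2.57143 + 0.125·2.57143 + 0.75·0.639344 = 1.12237.
E[X²] = 0.125·15.7959 + 0.125·15.7959 + 0.75·1.45687 = 5.04163.
Var(X) = E[X²] − (E[X])² = 5.04163 − 1.2597 = 3.78193.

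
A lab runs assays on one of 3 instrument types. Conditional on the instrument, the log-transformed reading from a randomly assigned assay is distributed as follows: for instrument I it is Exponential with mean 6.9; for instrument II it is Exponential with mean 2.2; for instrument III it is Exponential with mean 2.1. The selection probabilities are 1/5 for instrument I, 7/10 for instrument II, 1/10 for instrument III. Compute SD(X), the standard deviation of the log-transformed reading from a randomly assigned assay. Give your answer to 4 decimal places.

4.1116

Per component, I: μ=6.9, E[X²]=95.22; II: μ=2.2, E[X²]=9.68; III: μ=2.1, E[X²]=8.82.
E[X] = 0.2·6.9 + 0.7·2.2 + 0.1·2.1 = 3.13.
E[X²] = 0.2·95.22 + 0.7·9.68 + 0.1·8.82 = 26.702.
Var(X) = E[X²] − (E[X])² = 26.702 − 9.7969 = 16.9051.
SD(X) = √16.9051 = 4.11158.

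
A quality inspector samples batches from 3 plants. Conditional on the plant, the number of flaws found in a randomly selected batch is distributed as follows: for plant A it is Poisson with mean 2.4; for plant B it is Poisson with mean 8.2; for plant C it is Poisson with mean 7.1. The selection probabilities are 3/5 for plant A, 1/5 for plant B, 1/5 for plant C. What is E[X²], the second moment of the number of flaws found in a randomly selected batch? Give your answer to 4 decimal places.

31.4860

For each component E[X²] = Var + (mean)², giving A: 8.16; B: 75.44; C: 57.51.
Overall E[X²] = 0.6·8.16 + 0.2·75.44 + 0.2·57.51 = 31.486.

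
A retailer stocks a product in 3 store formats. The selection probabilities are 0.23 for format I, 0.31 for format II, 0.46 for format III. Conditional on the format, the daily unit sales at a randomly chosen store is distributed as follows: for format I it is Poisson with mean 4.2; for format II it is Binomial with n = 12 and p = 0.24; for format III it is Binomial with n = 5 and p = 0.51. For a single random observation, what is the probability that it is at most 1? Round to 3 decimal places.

Conditional on each format, P(X ≤ 1): I: 0.077977; II: 0.177849; III: 0.17525.
By total probability, P(X ≤ 1) = 0.23·0.077977 + 0.31·0.177849 + 0.46·0.17525 = 0.153683.

0.154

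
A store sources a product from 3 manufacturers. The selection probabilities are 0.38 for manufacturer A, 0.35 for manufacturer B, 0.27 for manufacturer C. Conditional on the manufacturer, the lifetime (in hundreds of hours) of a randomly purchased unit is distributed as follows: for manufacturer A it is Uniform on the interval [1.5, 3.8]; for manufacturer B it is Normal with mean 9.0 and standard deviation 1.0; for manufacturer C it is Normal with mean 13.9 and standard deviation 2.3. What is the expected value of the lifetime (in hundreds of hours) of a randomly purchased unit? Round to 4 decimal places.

Component means — A: 2.65; B: 9; C: 13.9.
E[X] = 0.38·2.65 + 0.35·9 + 0.27·13.9 = 7.91.

7.9100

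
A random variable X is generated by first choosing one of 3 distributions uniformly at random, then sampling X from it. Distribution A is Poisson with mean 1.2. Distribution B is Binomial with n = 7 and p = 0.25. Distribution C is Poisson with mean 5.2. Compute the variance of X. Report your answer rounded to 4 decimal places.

5.7047

Per component, A: μ=1.2, E[X²]=2.64; B: μ=1.75, E[X²]=4.375; C: μ=5.2, E[X²]=32.24.
E[X] = 0.333333·1.2 + 0.333333·1.75 + 0.333333·5.2 = 2.71667.
E[X²] = 0.333333·2.64 + 0.333333·4.375 + 0.333333·32.24 = 13.085.
Var(X) = E[X²] − (E[X])² = 13.085 − 7.38028 = 5.70472.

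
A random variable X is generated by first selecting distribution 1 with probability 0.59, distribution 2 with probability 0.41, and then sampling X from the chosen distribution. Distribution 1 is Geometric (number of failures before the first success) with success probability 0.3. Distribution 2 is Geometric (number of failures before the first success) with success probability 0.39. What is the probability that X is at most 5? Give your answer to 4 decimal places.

Conditional on each component, P(X ≤ 5): 1: 0.882351; 2: 0.94848.
By total probability, P(X ≤ 5) = 0.59·0.882351 + 0.41·0.94848 = 0.909464.

0.9095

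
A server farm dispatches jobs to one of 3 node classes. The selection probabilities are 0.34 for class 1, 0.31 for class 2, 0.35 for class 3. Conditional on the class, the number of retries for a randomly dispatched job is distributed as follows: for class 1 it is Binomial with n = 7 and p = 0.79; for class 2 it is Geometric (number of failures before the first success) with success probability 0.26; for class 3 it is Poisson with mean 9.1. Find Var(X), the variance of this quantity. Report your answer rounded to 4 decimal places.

13.4927

Per component, 1: μ=5.53, E[X²]=31.7422; 2: μ=2.84615, E[X²]=19.0473; 3: μ=9.1, E[X²]=91.91.
E[X] = 0.34·5.53 + 0.31·2.84615 + 0.35·9.1 = 5.94751.
E[X²] = 0.34·31.7422 + 0.31·19.0473 + 0.35·91.91 = 48.8655.
Var(X) = E[X²] − (E[X])² = 48.8655 − 35.3728 = 13.4927.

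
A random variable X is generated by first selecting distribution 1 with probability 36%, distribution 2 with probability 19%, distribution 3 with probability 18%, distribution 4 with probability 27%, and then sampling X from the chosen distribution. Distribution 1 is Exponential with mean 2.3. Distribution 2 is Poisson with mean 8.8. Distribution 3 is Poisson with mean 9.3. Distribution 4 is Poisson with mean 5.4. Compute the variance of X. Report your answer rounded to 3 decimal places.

15.048

Per component, 1: μ=2.3, E[X²]=10.58; 2: μ=8.8, E[X²]=86.24; 3: μ=9.3, E[X²]=95.79; 4: μ=5.4, E[X²]=34.56.
E[X] = 0.36·2.3 + 0.19·8.8 + 0.18·9.3 + 0.27·5.4 = 5.632.
E[X²] = 0.36·10.58 + 0.19·86.24 + 0.18·95.79 + 0.27·34.56 = 46.7678.
Var(X) = E[X²] − (E[X])² = 46.7678 − 31.7194 = 15.0484.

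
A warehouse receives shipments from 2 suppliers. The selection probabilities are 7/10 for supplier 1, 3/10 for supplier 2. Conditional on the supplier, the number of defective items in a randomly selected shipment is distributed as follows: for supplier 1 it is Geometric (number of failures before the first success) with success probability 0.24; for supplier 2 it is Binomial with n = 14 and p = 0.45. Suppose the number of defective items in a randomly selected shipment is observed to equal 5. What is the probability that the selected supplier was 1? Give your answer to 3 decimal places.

0.455

Likelihoods P(X=5 | ·): 1: 0.0608526; 2: 0.170134.
Posterior ∝ prior × likelihood. Numerator for 1: 0.7·0.0608526 = 0.0425968.
Normalizing constant: 0.7·0.0608526 + 0.3·0.170134 = 0.093637.
P(1 | observation) = 0.0425968 / 0.093637 = 0.454914.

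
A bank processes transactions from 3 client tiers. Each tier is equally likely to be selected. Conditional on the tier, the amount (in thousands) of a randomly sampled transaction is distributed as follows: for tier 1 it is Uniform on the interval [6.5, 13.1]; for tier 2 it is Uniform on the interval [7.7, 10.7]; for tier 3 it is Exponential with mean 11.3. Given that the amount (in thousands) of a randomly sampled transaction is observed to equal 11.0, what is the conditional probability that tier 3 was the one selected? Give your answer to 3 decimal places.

Likelihoods f(11.0 | ·): 1: 0.151515; 2: 0; 3: 0.0334316.
Posterior ∝ prior × likelihood. Numerator for 3: 0.333333·0.0334316 = 0.0111439.
Normalizing constant: 0.333333·0.151515 + 0.333333·0 + 0.333333·0.0334316 = 0.0616489.
P(3 | observation) = 0.0111439 / 0.0616489 = 0.180763.

0.181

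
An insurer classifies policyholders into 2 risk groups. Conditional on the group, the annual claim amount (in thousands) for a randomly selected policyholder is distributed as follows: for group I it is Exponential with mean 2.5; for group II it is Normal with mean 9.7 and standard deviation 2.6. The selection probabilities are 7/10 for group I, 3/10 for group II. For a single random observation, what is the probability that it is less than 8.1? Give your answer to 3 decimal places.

0.753

Conditional on each group, P(X < 8.1): I: 0.960836; II: 0.26915.
By total probability, P(X < 8.1) = 0.7·0.960836 + 0.3·0.26915 = 0.75333.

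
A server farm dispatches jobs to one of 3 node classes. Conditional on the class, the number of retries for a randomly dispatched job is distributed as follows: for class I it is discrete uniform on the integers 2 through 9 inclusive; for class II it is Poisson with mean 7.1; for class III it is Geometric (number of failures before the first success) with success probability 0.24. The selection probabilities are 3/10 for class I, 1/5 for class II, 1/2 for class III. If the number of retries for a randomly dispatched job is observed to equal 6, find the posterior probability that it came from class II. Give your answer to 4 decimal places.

0.3263

Likelihoods P(X=6 | ·): I: 0.125; II: 0.1468; III: 0.046248.
Posterior ∝ prior × likelihood. Numerator for II: 0.2·0.1468 = 0.02936.
Normalizing constant: 0.3·0.125 + 0.2·0.1468 + 0.5·0.046248 = 0.089984.
P(II | observation) = 0.02936 / 0.089984 = 0.326281.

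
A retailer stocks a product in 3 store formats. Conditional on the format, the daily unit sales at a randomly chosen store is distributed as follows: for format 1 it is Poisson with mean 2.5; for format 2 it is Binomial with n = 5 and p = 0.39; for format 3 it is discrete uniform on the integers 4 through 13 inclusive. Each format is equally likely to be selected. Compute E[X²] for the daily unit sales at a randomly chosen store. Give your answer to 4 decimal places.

For each component E[X²] = Var + (mean)², giving 1: 8.75; 2: 4.992; 3: 80.5.
Overall E[X²] = 0.333333·8.75 + 0.333333·4.992 + 0.333333·80.5 = 31.414.

31.4140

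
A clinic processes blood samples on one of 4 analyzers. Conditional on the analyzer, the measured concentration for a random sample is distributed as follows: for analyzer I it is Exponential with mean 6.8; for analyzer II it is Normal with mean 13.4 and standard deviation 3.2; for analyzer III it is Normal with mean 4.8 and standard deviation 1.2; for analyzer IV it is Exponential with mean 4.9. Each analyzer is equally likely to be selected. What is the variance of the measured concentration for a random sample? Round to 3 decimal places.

Per component, I: μ=6.8, E[X²]=92.48; II: μ=13.4, E[X²]=189.8; III: μ=4.8, E[X²]=24.48; IV: μ=4.9, E[X²]=48.02.
E[X] = 0.25·6.8 + 0.25·13.4 + 0.25·4.8 + 0.25·4.9 = 7.475.
E[X²] = 0.25·92.48 + 0.25·189.8 + 0.25·24.48 + 0.25·48.02 = 88.695.
Var(X) = E[X²] − (E[X])² = 88.695 − 55.8756 = 32.8194.

32.819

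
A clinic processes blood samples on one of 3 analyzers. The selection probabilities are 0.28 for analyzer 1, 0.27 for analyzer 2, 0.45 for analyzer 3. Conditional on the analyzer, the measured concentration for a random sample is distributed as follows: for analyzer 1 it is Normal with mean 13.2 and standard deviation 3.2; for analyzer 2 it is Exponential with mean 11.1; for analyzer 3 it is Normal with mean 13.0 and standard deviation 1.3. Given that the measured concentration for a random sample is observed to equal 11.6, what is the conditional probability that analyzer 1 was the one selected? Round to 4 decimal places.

0.2640

Likelihoods f(11.6 | ·): 1: 0.11002; 2: 0.0316825; 3: 0.171841.
Posterior ∝ prior × likelihood. Numerator for 1: 0.28·0.11002 = 0.0308057.
Normalizing constant: 0.28·0.11002 + 0.27·0.0316825 + 0.45·0.171841 = 0.116689.
P(1 | observation) = 0.0308057 / 0.116689 = 0.264.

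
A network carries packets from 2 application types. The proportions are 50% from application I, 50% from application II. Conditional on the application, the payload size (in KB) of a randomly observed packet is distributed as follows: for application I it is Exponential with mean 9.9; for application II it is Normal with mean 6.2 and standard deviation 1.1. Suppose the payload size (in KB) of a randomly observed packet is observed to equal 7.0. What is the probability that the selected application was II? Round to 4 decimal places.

Likelihoods f(7.0 | ·): I: 0.0498067; II: 0.278396.
Posterior ∝ prior × likelihood. Numerator for II: 0.5·0.278396 = 0.139198.
Normalizing constant: 0.5·0.0498067 + 0.5·0.278396 = 0.164101.
P(II | observation) = 0.139198 / 0.164101 = 0.848244.

0.8482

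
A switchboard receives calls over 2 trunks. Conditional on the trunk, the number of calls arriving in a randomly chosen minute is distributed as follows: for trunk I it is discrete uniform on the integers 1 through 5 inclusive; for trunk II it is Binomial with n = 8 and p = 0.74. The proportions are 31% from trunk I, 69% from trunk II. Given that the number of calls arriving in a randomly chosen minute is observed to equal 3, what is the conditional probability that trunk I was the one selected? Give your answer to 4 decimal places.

0.7692

Likelihoods P(X=3 | ·): I: 0.2; II: 0.0269619.
Posterior ∝ prior × likelihood. Numerator for I: 0.31·0.2 = 0.062.
Normalizing constant: 0.31·0.2 + 0.69·0.0269619 = 0.0806037.
P(I | observation) = 0.062 / 0.0806037 = 0.769196.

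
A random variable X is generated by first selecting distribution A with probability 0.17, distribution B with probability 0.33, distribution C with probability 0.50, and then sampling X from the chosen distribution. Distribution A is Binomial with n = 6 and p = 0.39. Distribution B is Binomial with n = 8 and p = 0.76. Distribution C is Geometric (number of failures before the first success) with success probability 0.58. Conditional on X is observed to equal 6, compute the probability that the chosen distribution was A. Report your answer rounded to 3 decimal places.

0.006

Likelihoods P(X=6 | ·): A: 0.00351874; B: 0.310786; C: 0.00318364.
Posterior ∝ prior × likelihood. Numerator for A: 0.17·0.00351874 = 0.000598186.
Normalizing constant: 0.17·0.00351874 + 0.33·0.310786 + 0.5·0.00318364 = 0.10475.
P(A | observation) = 0.000598186 / 0.10475 = 0.00571064.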